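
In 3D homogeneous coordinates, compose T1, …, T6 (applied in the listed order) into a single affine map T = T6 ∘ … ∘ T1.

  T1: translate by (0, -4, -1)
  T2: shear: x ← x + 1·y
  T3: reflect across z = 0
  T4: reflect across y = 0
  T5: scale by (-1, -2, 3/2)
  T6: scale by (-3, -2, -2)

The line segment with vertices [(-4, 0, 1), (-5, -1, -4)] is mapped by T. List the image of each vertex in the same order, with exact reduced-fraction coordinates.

image vertices: (-24, 16, 0), (-30, 20, -15)

T1 translate by (0, -4, -1): (-4, 0, 1) → (-4, -4, 0); (-5, -1, -4) → (-5, -5, -5)
T2 shear: x ← x + 1·y: (-4, -4, 0) → (-8, -4, 0); (-5, -5, -5) → (-10, -5, -5)
T3 reflect across z = 0: (-8, -4, 0) → (-8, -4, 0); (-10, -5, -5) → (-10, -5, 5)
T4 reflect across y = 0: (-8, -4, 0) → (-8, 4, 0); (-10, -5, 5) → (-10, 5, 5)
T5 scale by (-1, -2, 3/2): (-8, 4, 0) → (8, -8, 0); (-10, 5, 5) → (10, -10, 15/2)
T6 scale by (-3, -2, -2): (8, -8, 0) → (-24, 16, 0); (10, -10, 15/2) → (-30, 20, -15)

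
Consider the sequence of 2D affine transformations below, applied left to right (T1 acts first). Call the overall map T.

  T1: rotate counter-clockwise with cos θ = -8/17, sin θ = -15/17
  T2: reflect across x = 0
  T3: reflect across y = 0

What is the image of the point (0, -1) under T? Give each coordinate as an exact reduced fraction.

T(p) = (15/17, -8/17)

T1 rotate counter-clockwise with cos θ = -8/17, sin θ = -15/17: (0, -1) → (-15/17, 8/17)
T2 reflect across x = 0: (-15/17, 8/17) → (15/17, 8/17)
T3 reflect across y = 0: (15/17, 8/17) → (15/17, -8/17)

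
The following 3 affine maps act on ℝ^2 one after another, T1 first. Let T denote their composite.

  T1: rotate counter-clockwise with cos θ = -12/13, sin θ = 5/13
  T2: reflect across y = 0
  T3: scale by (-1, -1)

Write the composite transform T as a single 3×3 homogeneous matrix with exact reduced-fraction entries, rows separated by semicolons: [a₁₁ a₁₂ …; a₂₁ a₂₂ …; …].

T = [12/13 5/13 0; 5/13 -12/13 0; 0 0 1]

T1 = [-12/13 -5/13 0; 5/13 -12/13 0; 0 0 1]
T2·T1 = [-12/13 -5/13 0; -5/13 12/13 0; 0 0 1]
T3·…·T1 = [12/13 5/13 0; 5/13 -12/13 0; 0 0 1]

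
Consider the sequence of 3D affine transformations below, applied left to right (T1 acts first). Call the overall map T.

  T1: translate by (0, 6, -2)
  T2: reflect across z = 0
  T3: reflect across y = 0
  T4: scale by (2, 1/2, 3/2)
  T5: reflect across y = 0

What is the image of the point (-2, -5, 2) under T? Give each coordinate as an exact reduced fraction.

T(p) = (-4, 1/2, 0)

T1 translate by (0, 6, -2): (-2, -5, 2) → (-2, 1, 0)
T2 reflect across z = 0: (-2, 1, 0) → (-2, 1, 0)
T3 reflect across y = 0: (-2, 1, 0) → (-2, -1, 0)
T4 scale by (2, 1/2, 3/2): (-2, -1, 0) → (-4, -1/2, 0)
T5 reflect across y = 0: (-4, -1/2, 0) → (-4, 1/2, 0)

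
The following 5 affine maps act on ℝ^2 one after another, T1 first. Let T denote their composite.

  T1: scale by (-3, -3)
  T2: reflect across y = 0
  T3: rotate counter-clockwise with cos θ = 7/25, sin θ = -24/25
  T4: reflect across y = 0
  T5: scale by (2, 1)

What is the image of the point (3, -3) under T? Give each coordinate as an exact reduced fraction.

T1 scale by (-3, -3): (3, -3) → (-9, 9)
T2 reflect across y = 0: (-9, 9) → (-9, -9)
T3 rotate counter-clockwise with cos θ = 7/25, sin θ = -24/25: (-9, -9) → (-279/25, 153/25)
T4 reflect across y = 0: (-279/25, 153/25) → (-279/25, -153/25)
T5 scale by (2, 1): (-279/25, -153/25) → (-558/25, -153/25)

T(p) = (-558/25, -153/25)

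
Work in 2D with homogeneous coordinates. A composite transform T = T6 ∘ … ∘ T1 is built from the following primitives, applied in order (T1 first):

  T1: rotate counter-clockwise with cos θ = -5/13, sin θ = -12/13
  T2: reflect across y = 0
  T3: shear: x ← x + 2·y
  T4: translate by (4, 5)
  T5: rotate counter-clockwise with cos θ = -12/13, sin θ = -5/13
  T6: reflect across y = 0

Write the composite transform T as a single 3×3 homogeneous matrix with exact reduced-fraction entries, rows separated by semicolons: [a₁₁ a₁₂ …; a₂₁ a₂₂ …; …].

T1 = [-5/13 12/13 0; -12/13 -5/13 0; 0 0 1]
T2·T1 = [-5/13 12/13 0; 12/13 5/13 0; 0 0 1]
T3·…·T1 = [19/13 22/13 0; 12/13 5/13 0; 0 0 1]
T4·…·T1 = [19/13 22/13 4; 12/13 5/13 5; 0 0 1]
T5·…·T1 = [-168/169 -239/169 -23/13; -239/169 -170/169 -80/13; 0 0 1]
T6·…·T1 = [-168/169 -239/169 -23/13; 239/169 170/169 80/13; 0 0 1]

T = [-168/169 -239/169 -23/13; 239/169 170/169 80/13; 0 0 1]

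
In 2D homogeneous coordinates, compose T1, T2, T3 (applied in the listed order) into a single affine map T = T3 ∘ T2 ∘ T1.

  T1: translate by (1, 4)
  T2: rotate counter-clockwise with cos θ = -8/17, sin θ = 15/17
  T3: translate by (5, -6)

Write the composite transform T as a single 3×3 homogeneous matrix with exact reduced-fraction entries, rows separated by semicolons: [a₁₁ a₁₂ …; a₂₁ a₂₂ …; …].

T = [-8/17 -15/17 1; 15/17 -8/17 -7; 0 0 1]

T1 = [1 0 1; 0 1 4; 0 0 1]
T2·T1 = [-8/17 -15/17 -4; 15/17 -8/17 -1; 0 0 1]
T3·…·T1 = [-8/17 -15/17 1; 15/17 -8/17 -7; 0 0 1]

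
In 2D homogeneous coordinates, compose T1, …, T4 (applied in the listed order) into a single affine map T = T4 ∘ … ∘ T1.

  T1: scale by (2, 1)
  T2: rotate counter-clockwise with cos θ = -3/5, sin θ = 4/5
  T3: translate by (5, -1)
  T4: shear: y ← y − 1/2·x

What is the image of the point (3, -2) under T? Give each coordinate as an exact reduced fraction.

T(p) = (3, 7/2)

T1 scale by (2, 1): (3, -2) → (6, -2)
T2 rotate counter-clockwise with cos θ = -3/5, sin θ = 4/5: (6, -2) → (-2, 6)
T3 translate by (5, -1): (-2, 6) → (3, 5)
T4 shear: y ← y − 1/2·x: (3, 5) → (3, 7/2)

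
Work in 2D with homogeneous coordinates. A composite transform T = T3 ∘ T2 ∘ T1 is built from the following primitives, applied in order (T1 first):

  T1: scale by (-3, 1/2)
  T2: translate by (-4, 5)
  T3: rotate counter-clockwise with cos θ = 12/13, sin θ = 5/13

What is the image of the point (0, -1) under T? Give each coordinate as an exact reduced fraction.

T(p) = (-141/26, 34/13)

T1 scale by (-3, 1/2): (0, -1) → (0, -1/2)
T2 translate by (-4, 5): (0, -1/2) → (-4, 9/2)
T3 rotate counter-clockwise with cos θ = 12/13, sin θ = 5/13: (-4, 9/2) → (-141/26, 34/13)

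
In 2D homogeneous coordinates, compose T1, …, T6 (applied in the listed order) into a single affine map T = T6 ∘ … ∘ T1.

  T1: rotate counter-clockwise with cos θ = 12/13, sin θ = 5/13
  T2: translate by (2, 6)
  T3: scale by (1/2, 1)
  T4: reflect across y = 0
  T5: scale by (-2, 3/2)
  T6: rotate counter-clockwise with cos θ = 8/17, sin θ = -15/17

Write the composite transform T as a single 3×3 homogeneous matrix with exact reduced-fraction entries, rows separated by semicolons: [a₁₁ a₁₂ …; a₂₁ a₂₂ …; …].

T = [-417/442 -230/221 -151/17; 120/221 -219/221 -42/17; 0 0 1]

T1 = [12/13 -5/13 0; 5/13 12/13 0; 0 0 1]
T2·T1 = [12/13 -5/13 2; 5/13 12/13 6; 0 0 1]
T3·…·T1 = [6/13 -5/26 1; 5/13 12/13 6; 0 0 1]
T4·…·T1 = [6/13 -5/26 1; -5/13 -12/13 -6; 0 0 1]
T5·…·T1 = [-12/13 5/13 -2; -15/26 -18/13 -9; 0 0 1]
T6·…·T1 = [-417/442 -230/221 -151/17; 120/221 -219/221 -42/17; 0 0 1]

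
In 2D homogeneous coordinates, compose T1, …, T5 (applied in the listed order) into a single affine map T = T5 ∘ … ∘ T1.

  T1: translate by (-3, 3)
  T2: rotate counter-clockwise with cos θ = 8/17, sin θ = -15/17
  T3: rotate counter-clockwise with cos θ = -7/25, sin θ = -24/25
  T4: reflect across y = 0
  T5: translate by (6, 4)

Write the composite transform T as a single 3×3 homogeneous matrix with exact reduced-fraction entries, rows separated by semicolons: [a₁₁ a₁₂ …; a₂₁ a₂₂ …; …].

T1 = [1 0 -3; 0 1 3; 0 0 1]
T2·T1 = [8/17 15/17 21/17; -15/17 8/17 69/17; 0 0 1]
T3·…·T1 = [-416/425 87/425 1509/425; -87/425 -416/425 -987/425; 0 0 1]
T4·…·T1 = [-416/425 87/425 1509/425; 87/425 416/425 987/425; 0 0 1]
T5·…·T1 = [-416/425 87/425 4059/425; 87/425 416/425 2687/425; 0 0 1]

T = [-416/425 87/425 4059/425; 87/425 416/425 2687/425; 0 0 1]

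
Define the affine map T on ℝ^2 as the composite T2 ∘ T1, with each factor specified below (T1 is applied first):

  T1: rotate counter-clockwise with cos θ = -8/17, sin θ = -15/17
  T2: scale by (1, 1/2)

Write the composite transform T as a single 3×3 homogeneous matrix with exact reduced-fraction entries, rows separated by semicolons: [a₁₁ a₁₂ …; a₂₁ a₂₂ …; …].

T = [-8/17 15/17 0; -15/34 -4/17 0; 0 0 1]

T1 = [-8/17 15/17 0; -15/17 -8/17 0; 0 0 1]
T2·T1 = [-8/17 15/17 0; -15/34 -4/17 0; 0 0 1]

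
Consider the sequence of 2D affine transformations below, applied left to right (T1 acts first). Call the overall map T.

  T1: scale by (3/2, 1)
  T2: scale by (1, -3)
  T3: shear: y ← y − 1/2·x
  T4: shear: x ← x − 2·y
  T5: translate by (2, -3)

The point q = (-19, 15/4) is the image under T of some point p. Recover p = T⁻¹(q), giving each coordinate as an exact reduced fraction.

T1 = [3/2 0 0; 0 1 0; 0 0 1]
T2·T1 = [3/2 0 0; 0 -3 0; 0 0 1]
T3·…·T1 = [3/2 0 0; -3/4 -3 0; 0 0 1]
T4·…·T1 = [3 6 0; -3/4 -3 0; 0 0 1]
T5·…·T1 = [3 6 2; -3/4 -3 -3; 0 0 1]
det M = -9/2; M⁻¹ = [2/3 4/3 8/3; -1/6 -2/3 -5/3; 0 0 1]
M⁻¹ · (-19, 15/4)ᵀ = (-5, -1)ᵀ

p = (-5, -1)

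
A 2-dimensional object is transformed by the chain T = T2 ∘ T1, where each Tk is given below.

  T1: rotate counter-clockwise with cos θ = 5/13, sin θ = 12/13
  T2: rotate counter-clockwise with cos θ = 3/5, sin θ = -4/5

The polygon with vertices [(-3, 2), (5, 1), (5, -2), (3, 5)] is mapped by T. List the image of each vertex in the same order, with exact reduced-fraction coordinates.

T1 rotate counter-clockwise with cos θ = 5/13, sin θ = 12/13: (-3, 2) → (-3, -2); (5, 1) → (1, 5); (5, -2) → (49/13, 50/13); (3, 5) → (-45/13, 61/13)
T2 rotate counter-clockwise with cos θ = 3/5, sin θ = -4/5: (-3, -2) → (-17/5, 6/5); (1, 5) → (23/5, 11/5); (49/13, 50/13) → (347/65, -46/65); (-45/13, 61/13) → (109/65, 363/65)

image vertices: (-17/5, 6/5), (23/5, 11/5), (347/65, -46/65), (109/65, 363/65)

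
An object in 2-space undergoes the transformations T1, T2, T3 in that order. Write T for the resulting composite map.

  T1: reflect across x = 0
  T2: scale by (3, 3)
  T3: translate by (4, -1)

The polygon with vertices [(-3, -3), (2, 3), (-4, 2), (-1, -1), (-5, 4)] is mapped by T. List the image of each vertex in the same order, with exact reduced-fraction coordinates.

T1 reflect across x = 0: (-3, -3) → (3, -3); (2, 3) → (-2, 3); (-4, 2) → (4, 2); (-1, -1) → (1, -1); (-5, 4) → (5, 4)
T2 scale by (3, 3): (3, -3) → (9, -9); (-2, 3) → (-6, 9); (4, 2) → (12, 6); (1, -1) → (3, -3); (5, 4) → (15, 12)
T3 translate by (4, -1): (9, -9) → (13, -10); (-6, 9) → (-2, 8); (12, 6) → (16, 5); (3, -3) → (7, -4); (15, 12) → (19, 11)

image vertices: (13, -10), (-2, 8), (16, 5), (7, -4), (19, 11)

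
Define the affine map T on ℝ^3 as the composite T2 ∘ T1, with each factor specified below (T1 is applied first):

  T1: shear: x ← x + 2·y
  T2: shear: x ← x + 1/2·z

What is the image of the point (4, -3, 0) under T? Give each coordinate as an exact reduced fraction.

T1 shear: x ← x + 2·y: (4, -3, 0) → (-2, -3, 0)
T2 shear: x ← x + 1/2·z: (-2, -3, 0) → (-2, -3, 0)

T(p) = (-2, -3, 0)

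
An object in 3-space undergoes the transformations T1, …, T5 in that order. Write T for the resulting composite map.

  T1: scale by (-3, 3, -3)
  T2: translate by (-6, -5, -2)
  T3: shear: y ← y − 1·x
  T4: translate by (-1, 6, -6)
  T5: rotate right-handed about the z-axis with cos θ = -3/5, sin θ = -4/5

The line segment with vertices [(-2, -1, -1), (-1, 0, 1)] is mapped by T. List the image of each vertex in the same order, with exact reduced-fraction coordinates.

image vertices: (-1, 2, -5), (28/5, 4/5, -11)

T1 scale by (-3, 3, -3): (-2, -1, -1) → (6, -3, 3); (-1, 0, 1) → (3, 0, -3)
T2 translate by (-6, -5, -2): (6, -3, 3) → (0, -8, 1); (3, 0, -3) → (-3, -5, -5)
T3 shear: y ← y − 1·x: (0, -8, 1) → (0, -8, 1); (-3, -5, -5) → (-3, -2, -5)
T4 translate by (-1, 6, -6): (0, -8, 1) → (-1, -2, -5); (-3, -2, -5) → (-4, 4, -11)
T5 rotate right-handed about the z-axis with cos θ = -3/5, sin θ = -4/5: (-1, -2, -5) → (-1, 2, -5); (-4, 4, -11) → (28/5, 4/5, -11)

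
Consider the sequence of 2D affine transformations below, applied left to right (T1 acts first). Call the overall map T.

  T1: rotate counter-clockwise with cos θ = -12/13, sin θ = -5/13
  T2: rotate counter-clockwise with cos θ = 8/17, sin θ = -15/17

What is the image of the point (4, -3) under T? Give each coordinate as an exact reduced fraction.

T(p) = (-264/221, 1073/221)

T1 rotate counter-clockwise with cos θ = -12/13, sin θ = -5/13: (4, -3) → (-63/13, 16/13)
T2 rotate counter-clockwise with cos θ = 8/17, sin θ = -15/17: (-63/13, 16/13) → (-264/221, 1073/221)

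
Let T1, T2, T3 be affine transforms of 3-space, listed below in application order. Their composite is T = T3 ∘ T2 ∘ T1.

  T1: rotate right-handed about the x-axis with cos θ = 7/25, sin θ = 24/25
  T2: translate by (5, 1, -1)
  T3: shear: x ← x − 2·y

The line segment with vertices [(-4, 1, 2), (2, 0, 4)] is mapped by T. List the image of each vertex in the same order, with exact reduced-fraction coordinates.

T1 rotate right-handed about the x-axis with cos θ = 7/25, sin θ = 24/25: (-4, 1, 2) → (-4, -41/25, 38/25); (2, 0, 4) → (2, -96/25, 28/25)
T2 translate by (5, 1, -1): (-4, -41/25, 38/25) → (1, -16/25, 13/25); (2, -96/25, 28/25) → (7, -71/25, 3/25)
T3 shear: x ← x − 2·y: (1, -16/25, 13/25) → (57/25, -16/25, 13/25); (7, -71/25, 3/25) → (317/25, -71/25, 3/25)

image vertices: (57/25, -16/25, 13/25), (317/25, -71/25, 3/25)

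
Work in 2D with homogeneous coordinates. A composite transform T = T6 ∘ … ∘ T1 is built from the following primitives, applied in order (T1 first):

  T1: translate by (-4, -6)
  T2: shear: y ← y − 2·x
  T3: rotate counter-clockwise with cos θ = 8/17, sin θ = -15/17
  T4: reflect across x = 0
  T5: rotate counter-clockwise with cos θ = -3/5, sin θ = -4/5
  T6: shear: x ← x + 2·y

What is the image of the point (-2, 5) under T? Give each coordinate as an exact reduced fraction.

T(p) = (931/85, -66/85)

T1 translate by (-4, -6): (-2, 5) → (-6, -1)
T2 shear: y ← y − 2·x: (-6, -1) → (-6, 11)
T3 rotate counter-clockwise with cos θ = 8/17, sin θ = -15/17: (-6, 11) → (117/17, 178/17)
T4 reflect across x = 0: (117/17, 178/17) → (-117/17, 178/17)
T5 rotate counter-clockwise with cos θ = -3/5, sin θ = -4/5: (-117/17, 178/17) → (1063/85, -66/85)
T6 shear: x ← x + 2·y: (1063/85, -66/85) → (931/85, -66/85)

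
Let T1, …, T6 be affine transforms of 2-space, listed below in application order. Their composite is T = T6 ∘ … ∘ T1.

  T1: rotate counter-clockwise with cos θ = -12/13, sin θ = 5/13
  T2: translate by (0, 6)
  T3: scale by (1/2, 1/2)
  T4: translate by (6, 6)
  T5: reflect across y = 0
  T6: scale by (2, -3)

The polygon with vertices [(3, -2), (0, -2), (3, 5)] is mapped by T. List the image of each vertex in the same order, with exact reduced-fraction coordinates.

T1 rotate counter-clockwise with cos θ = -12/13, sin θ = 5/13: (3, -2) → (-2, 3); (0, -2) → (10/13, 24/13); (3, 5) → (-61/13, -45/13)
T2 translate by (0, 6): (-2, 3) → (-2, 9); (10/13, 24/13) → (10/13, 102/13); (-61/13, -45/13) → (-61/13, 33/13)
T3 scale by (1/2, 1/2): (-2, 9) → (-1, 9/2); (10/13, 102/13) → (5/13, 51/13); (-61/13, 33/13) → (-61/26, 33/26)
T4 translate by (6, 6): (-1, 9/2) → (5, 21/2); (5/13, 51/13) → (83/13, 129/13); (-61/26, 33/26) → (95/26, 189/26)
T5 reflect across y = 0: (5, 21/2) → (5, -21/2); (83/13, 129/13) → (83/13, -129/13); (95/26, 189/26) → (95/26, -189/26)
T6 scale by (2, -3): (5, -21/2) → (10, 63/2); (83/13, -129/13) → (166/13, 387/13); (95/26, -189/26) → (95/13, 567/26)

image vertices: (10, 63/2), (166/13, 387/13), (95/13, 567/26)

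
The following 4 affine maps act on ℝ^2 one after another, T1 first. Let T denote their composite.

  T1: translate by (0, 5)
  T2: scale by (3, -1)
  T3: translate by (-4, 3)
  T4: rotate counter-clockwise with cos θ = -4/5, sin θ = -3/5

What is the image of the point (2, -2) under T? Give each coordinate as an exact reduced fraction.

T1 translate by (0, 5): (2, -2) → (2, 3)
T2 scale by (3, -1): (2, 3) → (6, -3)
T3 translate by (-4, 3): (6, -3) → (2, 0)
T4 rotate counter-clockwise with cos θ = -4/5, sin θ = -3/5: (2, 0) → (-8/5, -6/5)

T(p) = (-8/5, -6/5)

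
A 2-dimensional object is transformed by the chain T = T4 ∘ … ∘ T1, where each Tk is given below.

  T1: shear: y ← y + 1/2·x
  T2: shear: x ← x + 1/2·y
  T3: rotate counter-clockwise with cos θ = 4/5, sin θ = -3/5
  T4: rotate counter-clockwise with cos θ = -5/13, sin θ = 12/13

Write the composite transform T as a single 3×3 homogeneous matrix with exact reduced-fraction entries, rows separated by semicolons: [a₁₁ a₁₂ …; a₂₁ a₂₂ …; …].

T = [-23/130 -11/13 0; 347/260 19/26 0; 0 0 1]

T1 = [1 0 0; 1/2 1 0; 0 0 1]
T2·T1 = [5/4 1/2 0; 1/2 1 0; 0 0 1]
T3·…·T1 = [13/10 1 0; -7/20 1/2 0; 0 0 1]
T4·…·T1 = [-23/130 -11/13 0; 347/260 19/26 0; 0 0 1]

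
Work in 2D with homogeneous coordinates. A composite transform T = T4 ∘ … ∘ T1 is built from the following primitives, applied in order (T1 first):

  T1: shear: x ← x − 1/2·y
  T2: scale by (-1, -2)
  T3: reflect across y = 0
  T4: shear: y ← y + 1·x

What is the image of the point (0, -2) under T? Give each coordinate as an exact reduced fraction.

T(p) = (-1, -5)

T1 shear: x ← x − 1/2·y: (0, -2) → (1, -2)
T2 scale by (-1, -2): (1, -2) → (-1, 4)
T3 reflect across y = 0: (-1, 4) → (-1, -4)
T4 shear: y ← y + 1·x: (-1, -4) → (-1, -5)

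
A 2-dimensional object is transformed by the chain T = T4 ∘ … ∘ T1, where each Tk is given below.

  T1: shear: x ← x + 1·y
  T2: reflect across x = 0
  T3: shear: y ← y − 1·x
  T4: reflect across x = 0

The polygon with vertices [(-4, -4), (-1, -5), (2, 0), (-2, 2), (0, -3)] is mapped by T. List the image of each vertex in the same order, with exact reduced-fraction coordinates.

image vertices: (-8, -12), (-6, -11), (2, 2), (0, 2), (-3, -6)

T1 shear: x ← x + 1·y: (-4, -4) → (-8, -4); (-1, -5) → (-6, -5); (2, 0) → (2, 0); (-2, 2) → (0, 2); (0, -3) → (-3, -3)
T2 reflect across x = 0: (-8, -4) → (8, -4); (-6, -5) → (6, -5); (2, 0) → (-2, 0); (0, 2) → (0, 2); (-3, -3) → (3, -3)
T3 shear: y ← y − 1·x: (8, -4) → (8, -12); (6, -5) → (6, -11); (-2, 0) → (-2, 2); (0, 2) → (0, 2); (3, -3) → (3, -6)
T4 reflect across x = 0: (8, -12) → (-8, -12); (6, -11) → (-6, -11); (-2, 2) → (2, 2); (0, 2) → (0, 2); (3, -6) → (-3, -6)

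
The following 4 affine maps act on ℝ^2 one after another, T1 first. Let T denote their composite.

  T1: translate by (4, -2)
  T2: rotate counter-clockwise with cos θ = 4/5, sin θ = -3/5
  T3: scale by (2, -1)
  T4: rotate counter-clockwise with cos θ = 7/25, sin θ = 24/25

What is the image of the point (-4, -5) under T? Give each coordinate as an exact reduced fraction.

T(p) = (-966/125, -812/125)

T1 translate by (4, -2): (-4, -5) → (0, -7)
T2 rotate counter-clockwise with cos θ = 4/5, sin θ = -3/5: (0, -7) → (-21/5, -28/5)
T3 scale by (2, -1): (-21/5, -28/5) → (-42/5, 28/5)
T4 rotate counter-clockwise with cos θ = 7/25, sin θ = 24/25: (-42/5, 28/5) → (-966/125, -812/125)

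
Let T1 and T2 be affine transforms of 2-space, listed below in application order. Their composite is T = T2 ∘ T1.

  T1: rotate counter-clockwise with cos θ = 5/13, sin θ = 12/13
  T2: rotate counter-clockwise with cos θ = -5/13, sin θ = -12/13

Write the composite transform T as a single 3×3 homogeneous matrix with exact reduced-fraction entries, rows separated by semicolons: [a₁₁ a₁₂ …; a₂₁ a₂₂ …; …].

T1 = [5/13 -12/13 0; 12/13 5/13 0; 0 0 1]
T2·T1 = [119/169 120/169 0; -120/169 119/169 0; 0 0 1]

T = [119/169 120/169 0; -120/169 119/169 0; 0 0 1]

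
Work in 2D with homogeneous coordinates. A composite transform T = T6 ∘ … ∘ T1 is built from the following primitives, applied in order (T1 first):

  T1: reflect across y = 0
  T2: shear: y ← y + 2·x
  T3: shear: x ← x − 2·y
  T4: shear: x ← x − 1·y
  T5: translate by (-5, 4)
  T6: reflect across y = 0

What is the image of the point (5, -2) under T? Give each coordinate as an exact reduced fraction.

T(p) = (-36, -16)

T1 reflect across y = 0: (5, -2) → (5, 2)
T2 shear: y ← y + 2·x: (5, 2) → (5, 12)
T3 shear: x ← x − 2·y: (5, 12) → (-19, 12)
T4 shear: x ← x − 1·y: (-19, 12) → (-31, 12)
T5 translate by (-5, 4): (-31, 12) → (-36, 16)
T6 reflect across y = 0: (-36, 16) → (-36, -16)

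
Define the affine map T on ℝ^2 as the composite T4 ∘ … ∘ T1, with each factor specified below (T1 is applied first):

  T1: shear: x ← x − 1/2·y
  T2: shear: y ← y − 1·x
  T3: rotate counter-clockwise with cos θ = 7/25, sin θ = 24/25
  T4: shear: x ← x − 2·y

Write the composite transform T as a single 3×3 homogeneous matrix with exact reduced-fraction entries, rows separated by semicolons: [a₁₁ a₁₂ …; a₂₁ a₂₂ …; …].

T = [-3/25 -73/50 0; 17/25 -3/50 0; 0 0 1]

T1 = [1 -1/2 0; 0 1 0; 0 0 1]
T2·T1 = [1 -1/2 0; -1 3/2 0; 0 0 1]
T3·…·T1 = [31/25 -79/50 0; 17/25 -3/50 0; 0 0 1]
T4·…·T1 = [-3/25 -73/50 0; 17/25 -3/50 0; 0 0 1]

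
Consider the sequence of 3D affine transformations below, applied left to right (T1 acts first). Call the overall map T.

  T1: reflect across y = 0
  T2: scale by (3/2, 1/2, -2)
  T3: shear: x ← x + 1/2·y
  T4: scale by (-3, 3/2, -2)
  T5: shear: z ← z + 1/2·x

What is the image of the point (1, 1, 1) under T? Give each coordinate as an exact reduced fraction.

T(p) = (-15/4, -3/4, 17/8)

T1 reflect across y = 0: (1, 1, 1) → (1, -1, 1)
T2 scale by (3/2, 1/2, -2): (1, -1, 1) → (3/2, -1/2, -2)
T3 shear: x ← x + 1/2·y: (3/2, -1/2, -2) → (5/4, -1/2, -2)
T4 scale by (-3, 3/2, -2): (5/4, -1/2, -2) → (-15/4, -3/4, 4)
T5 shear: z ← z + 1/2·x: (-15/4, -3/4, 4) → (-15/4, -3/4, 17/8)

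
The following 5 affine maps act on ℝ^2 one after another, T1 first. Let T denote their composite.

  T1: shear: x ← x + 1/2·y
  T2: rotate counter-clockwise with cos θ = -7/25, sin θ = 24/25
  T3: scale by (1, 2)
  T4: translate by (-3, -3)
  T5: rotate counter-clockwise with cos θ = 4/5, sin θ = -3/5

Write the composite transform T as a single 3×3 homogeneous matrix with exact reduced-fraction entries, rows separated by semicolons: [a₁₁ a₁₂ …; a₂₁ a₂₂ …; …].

T1 = [1 1/2 0; 0 1 0; 0 0 1]
T2·T1 = [-7/25 -11/10 0; 24/25 1/5 0; 0 0 1]
T3·…·T1 = [-7/25 -11/10 0; 48/25 2/5 0; 0 0 1]
T4·…·T1 = [-7/25 -11/10 -3; 48/25 2/5 -3; 0 0 1]
T5·…·T1 = [116/125 -16/25 -21/5; 213/125 49/50 -3/5; 0 0 1]

T = [116/125 -16/25 -21/5; 213/125 49/50 -3/5; 0 0 1]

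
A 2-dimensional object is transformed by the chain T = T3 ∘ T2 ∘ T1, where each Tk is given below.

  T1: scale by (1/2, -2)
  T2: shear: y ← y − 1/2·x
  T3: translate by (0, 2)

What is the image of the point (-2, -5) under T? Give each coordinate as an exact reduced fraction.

T1 scale by (1/2, -2): (-2, -5) → (-1, 10)
T2 shear: y ← y − 1/2·x: (-1, 10) → (-1, 21/2)
T3 translate by (0, 2): (-1, 21/2) → (-1, 25/2)

T(p) = (-1, 25/2)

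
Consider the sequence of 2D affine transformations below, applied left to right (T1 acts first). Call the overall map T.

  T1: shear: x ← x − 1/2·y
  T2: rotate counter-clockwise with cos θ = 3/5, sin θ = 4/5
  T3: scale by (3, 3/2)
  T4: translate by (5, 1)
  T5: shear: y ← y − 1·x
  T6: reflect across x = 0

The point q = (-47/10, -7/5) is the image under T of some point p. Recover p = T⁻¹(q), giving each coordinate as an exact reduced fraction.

p = (5/3, 1)

T1 = [1 -1/2 0; 0 1 0; 0 0 1]
T2·T1 = [3/5 -11/10 0; 4/5 1/5 0; 0 0 1]
T3·…·T1 = [9/5 -33/10 0; 6/5 3/10 0; 0 0 1]
T4·…·T1 = [9/5 -33/10 5; 6/5 3/10 1; 0 0 1]
T5·…·T1 = [9/5 -33/10 5; -3/5 18/5 -4; 0 0 1]
T6·…·T1 = [-9/5 33/10 -5; -3/5 18/5 -4; 0 0 1]
det M = -9/2; M⁻¹ = [-4/5 11/15 -16/15; -2/15 2/5 14/15; 0 0 1]
M⁻¹ · (-47/10, -7/5)ᵀ = (5/3, 1)ᵀ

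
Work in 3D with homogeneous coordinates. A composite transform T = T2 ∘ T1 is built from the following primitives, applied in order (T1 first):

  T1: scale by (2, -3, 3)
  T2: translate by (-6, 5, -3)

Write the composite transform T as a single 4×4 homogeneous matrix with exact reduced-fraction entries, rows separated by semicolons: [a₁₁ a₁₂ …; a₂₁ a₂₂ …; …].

T1 = [2 0 0 0; 0 -3 0 0; 0 0 3 0; 0 0 0 1]
T2·T1 = [2 0 0 -6; 0 -3 0 5; 0 0 3 -3; 0 0 0 1]

T = [2 0 0 -6; 0 -3 0 5; 0 0 3 -3; 0 0 0 1]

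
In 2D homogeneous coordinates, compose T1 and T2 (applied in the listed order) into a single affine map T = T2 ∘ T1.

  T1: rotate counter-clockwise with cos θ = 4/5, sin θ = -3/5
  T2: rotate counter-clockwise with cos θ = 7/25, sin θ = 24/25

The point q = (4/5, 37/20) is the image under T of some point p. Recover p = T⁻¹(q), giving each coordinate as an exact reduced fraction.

p = (7/4, 1)

T1 = [4/5 3/5 0; -3/5 4/5 0; 0 0 1]
T2·T1 = [4/5 -3/5 0; 3/5 4/5 0; 0 0 1]
det M = 1; M⁻¹ = [4/5 3/5 0; -3/5 4/5 0; 0 0 1]
M⁻¹ · (4/5, 37/20)ᵀ = (7/4, 1)ᵀ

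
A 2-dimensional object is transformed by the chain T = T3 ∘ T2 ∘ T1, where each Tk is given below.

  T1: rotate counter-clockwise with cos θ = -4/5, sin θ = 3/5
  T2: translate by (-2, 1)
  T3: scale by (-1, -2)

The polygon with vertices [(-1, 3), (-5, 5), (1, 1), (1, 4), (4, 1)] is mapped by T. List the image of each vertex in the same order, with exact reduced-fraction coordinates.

T1 rotate counter-clockwise with cos θ = -4/5, sin θ = 3/5: (-1, 3) → (-1, -3); (-5, 5) → (1, -7); (1, 1) → (-7/5, -1/5); (1, 4) → (-16/5, -13/5); (4, 1) → (-19/5, 8/5)
T2 translate by (-2, 1): (-1, -3) → (-3, -2); (1, -7) → (-1, -6); (-7/5, -1/5) → (-17/5, 4/5); (-16/5, -13/5) → (-26/5, -8/5); (-19/5, 8/5) → (-29/5, 13/5)
T3 scale by (-1, -2): (-3, -2) → (3, 4); (-1, -6) → (1, 12); (-17/5, 4/5) → (17/5, -8/5); (-26/5, -8/5) → (26/5, 16/5); (-29/5, 13/5) → (29/5, -26/5)

image vertices: (3, 4), (1, 12), (17/5, -8/5), (26/5, 16/5), (29/5, -26/5)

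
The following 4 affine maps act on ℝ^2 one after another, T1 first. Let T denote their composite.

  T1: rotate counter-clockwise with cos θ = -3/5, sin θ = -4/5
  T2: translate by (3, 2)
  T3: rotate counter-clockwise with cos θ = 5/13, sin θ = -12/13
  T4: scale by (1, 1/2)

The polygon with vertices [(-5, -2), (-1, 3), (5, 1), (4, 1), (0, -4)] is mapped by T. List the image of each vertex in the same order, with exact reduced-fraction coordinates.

T1 rotate counter-clockwise with cos θ = -3/5, sin θ = -4/5: (-5, -2) → (7/5, 26/5); (-1, 3) → (3, -1); (5, 1) → (-11/5, -23/5); (4, 1) → (-8/5, -19/5); (0, -4) → (-16/5, 12/5)
T2 translate by (3, 2): (7/5, 26/5) → (22/5, 36/5); (3, -1) → (6, 1); (-11/5, -23/5) → (4/5, -13/5); (-8/5, -19/5) → (7/5, -9/5); (-16/5, 12/5) → (-1/5, 22/5)
T3 rotate counter-clockwise with cos θ = 5/13, sin θ = -12/13: (22/5, 36/5) → (542/65, -84/65); (6, 1) → (42/13, -67/13); (4/5, -13/5) → (-136/65, -113/65); (7/5, -9/5) → (-73/65, -129/65); (-1/5, 22/5) → (259/65, 122/65)
T4 scale by (1, 1/2): (542/65, -84/65) → (542/65, -42/65); (42/13, -67/13) → (42/13, -67/26); (-136/65, -113/65) → (-136/65, -113/130); (-73/65, -129/65) → (-73/65, -129/130); (259/65, 122/65) → (259/65, 61/65)

image vertices: (542/65, -42/65), (42/13, -67/26), (-136/65, -113/130), (-73/65, -129/130), (259/65, 61/65)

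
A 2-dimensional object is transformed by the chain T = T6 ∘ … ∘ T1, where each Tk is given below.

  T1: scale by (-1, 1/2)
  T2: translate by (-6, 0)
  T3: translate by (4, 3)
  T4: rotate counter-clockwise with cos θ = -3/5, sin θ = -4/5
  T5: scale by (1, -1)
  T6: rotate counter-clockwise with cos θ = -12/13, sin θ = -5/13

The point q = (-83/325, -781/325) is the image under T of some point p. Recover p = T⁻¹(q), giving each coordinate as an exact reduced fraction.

p = (-3, -8/5)

T1 = [-1 0 0; 0 1/2 0; 0 0 1]
T2·T1 = [-1 0 -6; 0 1/2 0; 0 0 1]
T3·…·T1 = [-1 0 -2; 0 1/2 3; 0 0 1]
T4·…·T1 = [3/5 2/5 18/5; 4/5 -3/10 -1/5; 0 0 1]
T5·…·T1 = [3/5 2/5 18/5; -4/5 3/10 1/5; 0 0 1]
T6·…·T1 = [-56/65 -33/130 -211/65; 33/65 -28/65 -102/65; 0 0 1]
det M = 1/2; M⁻¹ = [-56/65 33/65 -2; -66/65 -112/65 -6; 0 0 1]
M⁻¹ · (-83/325, -781/325)ᵀ = (-3, -8/5)ᵀ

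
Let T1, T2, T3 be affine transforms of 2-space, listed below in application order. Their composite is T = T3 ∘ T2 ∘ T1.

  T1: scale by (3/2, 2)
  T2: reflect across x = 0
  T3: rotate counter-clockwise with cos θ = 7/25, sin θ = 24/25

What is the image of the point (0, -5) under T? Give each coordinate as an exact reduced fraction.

T1 scale by (3/2, 2): (0, -5) → (0, -10)
T2 reflect across x = 0: (0, -10) → (0, -10)
T3 rotate counter-clockwise with cos θ = 7/25, sin θ = 24/25: (0, -10) → (48/5, -14/5)

T(p) = (48/5, -14/5)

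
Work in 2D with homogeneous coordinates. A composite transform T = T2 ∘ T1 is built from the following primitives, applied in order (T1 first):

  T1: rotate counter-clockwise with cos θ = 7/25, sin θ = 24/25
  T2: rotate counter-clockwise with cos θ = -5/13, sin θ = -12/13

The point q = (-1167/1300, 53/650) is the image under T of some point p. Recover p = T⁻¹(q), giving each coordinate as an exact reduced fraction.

T1 = [7/25 -24/25 0; 24/25 7/25 0; 0 0 1]
T2·T1 = [253/325 204/325 0; -204/325 253/325 0; 0 0 1]
det M = 1; M⁻¹ = [253/325 -204/325 0; 204/325 253/325 0; 0 0 1]
M⁻¹ · (-1167/1300, 53/650)ᵀ = (-3/4, -1/2)ᵀ

p = (-3/4, -1/2)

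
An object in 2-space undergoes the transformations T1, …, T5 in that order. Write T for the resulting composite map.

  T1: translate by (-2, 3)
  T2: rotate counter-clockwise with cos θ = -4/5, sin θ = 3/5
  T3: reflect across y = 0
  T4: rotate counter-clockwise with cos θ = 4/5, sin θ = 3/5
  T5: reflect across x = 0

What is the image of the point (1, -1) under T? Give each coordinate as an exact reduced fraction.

T(p) = (41/25, 38/25)

T1 translate by (-2, 3): (1, -1) → (-1, 2)
T2 rotate counter-clockwise with cos θ = -4/5, sin θ = 3/5: (-1, 2) → (-2/5, -11/5)
T3 reflect across y = 0: (-2/5, -11/5) → (-2/5, 11/5)
T4 rotate counter-clockwise with cos θ = 4/5, sin θ = 3/5: (-2/5, 11/5) → (-41/25, 38/25)
T5 reflect across x = 0: (-41/25, 38/25) → (41/25, 38/25)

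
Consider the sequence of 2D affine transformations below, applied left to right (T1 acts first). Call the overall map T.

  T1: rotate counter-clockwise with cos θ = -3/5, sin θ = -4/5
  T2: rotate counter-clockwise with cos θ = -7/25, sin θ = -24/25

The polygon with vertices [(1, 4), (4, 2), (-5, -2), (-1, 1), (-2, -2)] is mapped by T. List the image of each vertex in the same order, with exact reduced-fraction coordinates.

T1 rotate counter-clockwise with cos θ = -3/5, sin θ = -4/5: (1, 4) → (13/5, -16/5); (4, 2) → (-4/5, -22/5); (-5, -2) → (7/5, 26/5); (-1, 1) → (7/5, 1/5); (-2, -2) → (-2/5, 14/5)
T2 rotate counter-clockwise with cos θ = -7/25, sin θ = -24/25: (13/5, -16/5) → (-19/5, -8/5); (-4/5, -22/5) → (-4, 2); (7/5, 26/5) → (23/5, -14/5); (7/5, 1/5) → (-1/5, -7/5); (-2/5, 14/5) → (14/5, -2/5)

image vertices: (-19/5, -8/5), (-4, 2), (23/5, -14/5), (-1/5, -7/5), (14/5, -2/5)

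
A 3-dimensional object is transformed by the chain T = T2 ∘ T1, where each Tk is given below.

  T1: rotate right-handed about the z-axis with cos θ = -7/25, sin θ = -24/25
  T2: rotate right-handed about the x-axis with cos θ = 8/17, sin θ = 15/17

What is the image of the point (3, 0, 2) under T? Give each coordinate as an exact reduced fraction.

T1 rotate right-handed about the z-axis with cos θ = -7/25, sin θ = -24/25: (3, 0, 2) → (-21/25, -72/25, 2)
T2 rotate right-handed about the x-axis with cos θ = 8/17, sin θ = 15/17: (-21/25, -72/25, 2) → (-21/25, -78/25, -8/5)

T(p) = (-21/25, -78/25, -8/5)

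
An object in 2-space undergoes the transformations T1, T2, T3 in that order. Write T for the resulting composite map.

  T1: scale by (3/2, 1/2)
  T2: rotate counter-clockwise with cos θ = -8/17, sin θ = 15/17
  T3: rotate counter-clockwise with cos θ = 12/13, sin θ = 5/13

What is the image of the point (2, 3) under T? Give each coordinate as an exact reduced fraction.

T1 scale by (3/2, 1/2): (2, 3) → (3, 3/2)
T2 rotate counter-clockwise with cos θ = -8/17, sin θ = 15/17: (3, 3/2) → (-93/34, 33/17)
T3 rotate counter-clockwise with cos θ = 12/13, sin θ = 5/13: (-93/34, 33/17) → (-723/221, 327/442)

T(p) = (-723/221, 327/442)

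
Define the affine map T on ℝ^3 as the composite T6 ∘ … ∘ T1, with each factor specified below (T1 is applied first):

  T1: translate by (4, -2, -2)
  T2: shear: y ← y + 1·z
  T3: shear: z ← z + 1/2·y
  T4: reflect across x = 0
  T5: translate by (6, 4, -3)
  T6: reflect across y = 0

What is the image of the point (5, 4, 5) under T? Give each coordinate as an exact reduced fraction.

T(p) = (-3, -9, 5/2)

T1 translate by (4, -2, -2): (5, 4, 5) → (9, 2, 3)
T2 shear: y ← y + 1·z: (9, 2, 3) → (9, 5, 3)
T3 shear: z ← z + 1/2·y: (9, 5, 3) → (9, 5, 11/2)
T4 reflect across x = 0: (9, 5, 11/2) → (-9, 5, 11/2)
T5 translate by (6, 4, -3): (-9, 5, 11/2) → (-3, 9, 5/2)
T6 reflect across y = 0: (-3, 9, 5/2) → (-3, -9, 5/2)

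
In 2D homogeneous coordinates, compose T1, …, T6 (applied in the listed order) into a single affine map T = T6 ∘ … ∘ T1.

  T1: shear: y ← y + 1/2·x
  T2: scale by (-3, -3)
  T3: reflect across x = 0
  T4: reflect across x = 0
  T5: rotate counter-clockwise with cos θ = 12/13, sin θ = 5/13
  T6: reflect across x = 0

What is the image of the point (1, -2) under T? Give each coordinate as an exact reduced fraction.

T(p) = (9/2, 3)

T1 shear: y ← y + 1/2·x: (1, -2) → (1, -3/2)
T2 scale by (-3, -3): (1, -3/2) → (-3, 9/2)
T3 reflect across x = 0: (-3, 9/2) → (3, 9/2)
T4 reflect across x = 0: (3, 9/2) → (-3, 9/2)
T5 rotate counter-clockwise with cos θ = 12/13, sin θ = 5/13: (-3, 9/2) → (-9/2, 3)
T6 reflect across x = 0: (-9/2, 3) → (9/2, 3)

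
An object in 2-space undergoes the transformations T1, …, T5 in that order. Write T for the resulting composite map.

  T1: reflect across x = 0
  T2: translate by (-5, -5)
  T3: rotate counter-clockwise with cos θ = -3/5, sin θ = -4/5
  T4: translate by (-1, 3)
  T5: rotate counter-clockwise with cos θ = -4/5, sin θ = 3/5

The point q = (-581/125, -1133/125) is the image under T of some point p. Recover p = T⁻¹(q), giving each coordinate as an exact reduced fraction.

T1 = [-1 0 0; 0 1 0; 0 0 1]
T2·T1 = [-1 0 -5; 0 1 -5; 0 0 1]
T3·…·T1 = [3/5 4/5 -1; 4/5 -3/5 7; 0 0 1]
T4·…·T1 = [3/5 4/5 -2; 4/5 -3/5 10; 0 0 1]
T5·…·T1 = [-24/25 -7/25 -22/5; -7/25 24/25 -46/5; 0 0 1]
det M = -1; M⁻¹ = [-24/25 -7/25 -34/5; -7/25 24/25 38/5; 0 0 1]
M⁻¹ · (-581/125, -1133/125)ᵀ = (1/5, 1/5)ᵀ

p = (1/5, 1/5)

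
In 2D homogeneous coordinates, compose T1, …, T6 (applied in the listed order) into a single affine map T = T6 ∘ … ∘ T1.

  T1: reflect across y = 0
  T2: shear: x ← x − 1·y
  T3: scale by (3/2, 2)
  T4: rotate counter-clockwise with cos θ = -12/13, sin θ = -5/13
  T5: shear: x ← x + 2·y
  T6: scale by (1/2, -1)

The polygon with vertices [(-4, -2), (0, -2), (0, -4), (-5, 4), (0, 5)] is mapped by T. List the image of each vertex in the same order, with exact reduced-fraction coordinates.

image vertices: (61/13, 3/13), (-5/13, 33/13), (-10/13, 66/13), (185/26, -207/26), (25/26, -165/26)

T1 reflect across y = 0: (-4, -2) → (-4, 2); (0, -2) → (0, 2); (0, -4) → (0, 4); (-5, 4) → (-5, -4); (0, 5) → (0, -5)
T2 shear: x ← x − 1·y: (-4, 2) → (-6, 2); (0, 2) → (-2, 2); (0, 4) → (-4, 4); (-5, -4) → (-1, -4); (0, -5) → (5, -5)
T3 scale by (3/2, 2): (-6, 2) → (-9, 4); (-2, 2) → (-3, 4); (-4, 4) → (-6, 8); (-1, -4) → (-3/2, -8); (5, -5) → (15/2, -10)
T4 rotate counter-clockwise with cos θ = -12/13, sin θ = -5/13: (-9, 4) → (128/13, -3/13); (-3, 4) → (56/13, -33/13); (-6, 8) → (112/13, -66/13); (-3/2, -8) → (-22/13, 207/26); (15/2, -10) → (-140/13, 165/26)
T5 shear: x ← x + 2·y: (128/13, -3/13) → (122/13, -3/13); (56/13, -33/13) → (-10/13, -33/13); (112/13, -66/13) → (-20/13, -66/13); (-22/13, 207/26) → (185/13, 207/26); (-140/13, 165/26) → (25/13, 165/26)
T6 scale by (1/2, -1): (122/13, -3/13) → (61/13, 3/13); (-10/13, -33/13) → (-5/13, 33/13); (-20/13, -66/13) → (-10/13, 66/13); (185/13, 207/26) → (185/26, -207/26); (25/13, 165/26) → (25/26, -165/26)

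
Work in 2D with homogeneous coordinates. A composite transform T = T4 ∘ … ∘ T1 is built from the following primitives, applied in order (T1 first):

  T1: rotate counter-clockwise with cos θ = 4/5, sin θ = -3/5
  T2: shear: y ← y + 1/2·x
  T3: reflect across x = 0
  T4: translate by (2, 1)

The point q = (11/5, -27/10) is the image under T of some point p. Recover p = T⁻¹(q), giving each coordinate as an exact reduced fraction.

p = (2, -3)

T1 = [4/5 3/5 0; -3/5 4/5 0; 0 0 1]
T2·T1 = [4/5 3/5 0; -1/5 11/10 0; 0 0 1]
T3·…·T1 = [-4/5 -3/5 0; -1/5 11/10 0; 0 0 1]
T4·…·T1 = [-4/5 -3/5 2; -1/5 11/10 1; 0 0 1]
det M = -1; M⁻¹ = [-11/10 -3/5 14/5; -1/5 4/5 -2/5; 0 0 1]
M⁻¹ · (11/5, -27/10)ᵀ = (2, -3)ᵀ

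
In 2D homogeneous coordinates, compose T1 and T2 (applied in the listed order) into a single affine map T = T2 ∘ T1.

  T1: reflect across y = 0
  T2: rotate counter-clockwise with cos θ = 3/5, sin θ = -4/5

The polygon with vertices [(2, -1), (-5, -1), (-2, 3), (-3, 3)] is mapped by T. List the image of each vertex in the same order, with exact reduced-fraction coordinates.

T1 reflect across y = 0: (2, -1) → (2, 1); (-5, -1) → (-5, 1); (-2, 3) → (-2, -3); (-3, 3) → (-3, -3)
T2 rotate counter-clockwise with cos θ = 3/5, sin θ = -4/5: (2, 1) → (2, -1); (-5, 1) → (-11/5, 23/5); (-2, -3) → (-18/5, -1/5); (-3, -3) → (-21/5, 3/5)

image vertices: (2, -1), (-11/5, 23/5), (-18/5, -1/5), (-21/5, 3/5)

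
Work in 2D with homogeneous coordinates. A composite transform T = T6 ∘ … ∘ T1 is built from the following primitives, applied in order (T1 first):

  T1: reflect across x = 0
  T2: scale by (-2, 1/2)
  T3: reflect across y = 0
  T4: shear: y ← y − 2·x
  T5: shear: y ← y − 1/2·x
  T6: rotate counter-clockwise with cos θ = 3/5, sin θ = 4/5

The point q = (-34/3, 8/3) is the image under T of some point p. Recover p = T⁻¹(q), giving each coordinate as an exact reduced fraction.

T1 = [-1 0 0; 0 1 0; 0 0 1]
T2·T1 = [2 0 0; 0 1/2 0; 0 0 1]
T3·…·T1 = [2 0 0; 0 -1/2 0; 0 0 1]
T4·…·T1 = [2 0 0; -4 -1/2 0; 0 0 1]
T5·…·T1 = [2 0 0; -5 -1/2 0; 0 0 1]
T6·…·T1 = [26/5 2/5 0; -7/5 -3/10 0; 0 0 1]
det M = -1; M⁻¹ = [3/10 2/5 0; -7/5 -26/5 0; 0 0 1]
M⁻¹ · (-34/3, 8/3)ᵀ = (-7/3, 2)ᵀ

p = (-7/3, 2)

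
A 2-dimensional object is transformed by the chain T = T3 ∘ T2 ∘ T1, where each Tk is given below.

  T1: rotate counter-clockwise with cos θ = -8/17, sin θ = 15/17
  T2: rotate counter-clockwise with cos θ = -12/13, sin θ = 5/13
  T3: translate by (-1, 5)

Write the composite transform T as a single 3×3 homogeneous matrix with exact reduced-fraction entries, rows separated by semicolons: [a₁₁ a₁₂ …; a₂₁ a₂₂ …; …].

T = [21/221 220/221 -1; -220/221 21/221 5; 0 0 1]

T1 = [-8/17 -15/17 0; 15/17 -8/17 0; 0 0 1]
T2·T1 = [21/221 220/221 0; -220/221 21/221 0; 0 0 1]
T3·…·T1 = [21/221 220/221 -1; -220/221 21/221 5; 0 0 1]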